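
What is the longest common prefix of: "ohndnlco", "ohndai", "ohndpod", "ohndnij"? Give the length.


Words: ohndnlco, ohndai, ohndpod, ohndnij
  Position 0: all 'o' => match
  Position 1: all 'h' => match
  Position 2: all 'n' => match
  Position 3: all 'd' => match
  Position 4: ('n', 'a', 'p', 'n') => mismatch, stop
LCP = "ohnd" (length 4)

4


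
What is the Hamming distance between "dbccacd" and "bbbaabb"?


Comparing "dbccacd" and "bbbaabb" position by position:
  Position 0: 'd' vs 'b' => differ
  Position 1: 'b' vs 'b' => same
  Position 2: 'c' vs 'b' => differ
  Position 3: 'c' vs 'a' => differ
  Position 4: 'a' vs 'a' => same
  Position 5: 'c' vs 'b' => differ
  Position 6: 'd' vs 'b' => differ
Total differences (Hamming distance): 5

5


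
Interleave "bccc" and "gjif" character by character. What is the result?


Interleaving "bccc" and "gjif":
  Position 0: 'b' from first, 'g' from second => "bg"
  Position 1: 'c' from first, 'j' from second => "cj"
  Position 2: 'c' from first, 'i' from second => "ci"
  Position 3: 'c' from first, 'f' from second => "cf"
Result: bgcjcicf

bgcjcicf


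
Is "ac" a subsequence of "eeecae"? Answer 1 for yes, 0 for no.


Check if "ac" is a subsequence of "eeecae"
Greedy scan:
  Position 0 ('e'): no match needed
  Position 1 ('e'): no match needed
  Position 2 ('e'): no match needed
  Position 3 ('c'): no match needed
  Position 4 ('a'): matches sub[0] = 'a'
  Position 5 ('e'): no match needed
Only matched 1/2 characters => not a subsequence

0


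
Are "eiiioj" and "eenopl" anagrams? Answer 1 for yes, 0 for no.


Strings: "eiiioj", "eenopl"
Sorted first:  eiiijo
Sorted second: eelnop
Differ at position 1: 'i' vs 'e' => not anagrams

0


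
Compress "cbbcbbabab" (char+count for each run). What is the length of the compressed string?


Input: cbbcbbabab
Runs:
  'c' x 1 => "c1"
  'b' x 2 => "b2"
  'c' x 1 => "c1"
  'b' x 2 => "b2"
  'a' x 1 => "a1"
  'b' x 1 => "b1"
  'a' x 1 => "a1"
  'b' x 1 => "b1"
Compressed: "c1b2c1b2a1b1a1b1"
Compressed length: 16

16


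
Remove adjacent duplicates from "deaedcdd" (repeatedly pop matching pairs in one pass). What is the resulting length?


Input: deaedcdd
Stack-based adjacent duplicate removal:
  Read 'd': push. Stack: d
  Read 'e': push. Stack: de
  Read 'a': push. Stack: dea
  Read 'e': push. Stack: deae
  Read 'd': push. Stack: deaed
  Read 'c': push. Stack: deaedc
  Read 'd': push. Stack: deaedcd
  Read 'd': matches stack top 'd' => pop. Stack: deaedc
Final stack: "deaedc" (length 6)

6


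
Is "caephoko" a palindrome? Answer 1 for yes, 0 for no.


Input: caephoko
Reversed: okohpeac
  Compare pos 0 ('c') with pos 7 ('o'): MISMATCH
  Compare pos 1 ('a') with pos 6 ('k'): MISMATCH
  Compare pos 2 ('e') with pos 5 ('o'): MISMATCH
  Compare pos 3 ('p') with pos 4 ('h'): MISMATCH
Result: not a palindrome

0


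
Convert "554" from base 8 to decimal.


Input: "554" in base 8
Positional expansion:
  Digit '5' (value 5) x 8^2 = 320
  Digit '5' (value 5) x 8^1 = 40
  Digit '4' (value 4) x 8^0 = 4
Sum = 364

364


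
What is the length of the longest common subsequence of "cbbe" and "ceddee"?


LCS of "cbbe" and "ceddee"
DP table:
           c    e    d    d    e    e
      0    0    0    0    0    0    0
  c   0    1    1    1    1    1    1
  b   0    1    1    1    1    1    1
  b   0    1    1    1    1    1    1
  e   0    1    2    2    2    2    2
LCS length = dp[4][6] = 2

2


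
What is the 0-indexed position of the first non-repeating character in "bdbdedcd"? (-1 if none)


Input: bdbdedcd
Character frequencies:
  'b': 2
  'c': 1
  'd': 4
  'e': 1
Scanning left to right for freq == 1:
  Position 0 ('b'): freq=2, skip
  Position 1 ('d'): freq=4, skip
  Position 2 ('b'): freq=2, skip
  Position 3 ('d'): freq=4, skip
  Position 4 ('e'): unique! => answer = 4

4


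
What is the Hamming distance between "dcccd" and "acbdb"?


Comparing "dcccd" and "acbdb" position by position:
  Position 0: 'd' vs 'a' => differ
  Position 1: 'c' vs 'c' => same
  Position 2: 'c' vs 'b' => differ
  Position 3: 'c' vs 'd' => differ
  Position 4: 'd' vs 'b' => differ
Total differences (Hamming distance): 4

4


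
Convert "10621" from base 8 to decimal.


Input: "10621" in base 8
Positional expansion:
  Digit '1' (value 1) x 8^4 = 4096
  Digit '0' (value 0) x 8^3 = 0
  Digit '6' (value 6) x 8^2 = 384
  Digit '2' (value 2) x 8^1 = 16
  Digit '1' (value 1) x 8^0 = 1
Sum = 4497

4497


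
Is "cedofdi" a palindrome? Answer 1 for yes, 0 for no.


Input: cedofdi
Reversed: idfodec
  Compare pos 0 ('c') with pos 6 ('i'): MISMATCH
  Compare pos 1 ('e') with pos 5 ('d'): MISMATCH
  Compare pos 2 ('d') with pos 4 ('f'): MISMATCH
Result: not a palindrome

0


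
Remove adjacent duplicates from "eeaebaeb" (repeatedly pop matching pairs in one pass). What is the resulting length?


Input: eeaebaeb
Stack-based adjacent duplicate removal:
  Read 'e': push. Stack: e
  Read 'e': matches stack top 'e' => pop. Stack: (empty)
  Read 'a': push. Stack: a
  Read 'e': push. Stack: ae
  Read 'b': push. Stack: aeb
  Read 'a': push. Stack: aeba
  Read 'e': push. Stack: aebae
  Read 'b': push. Stack: aebaeb
Final stack: "aebaeb" (length 6)

6


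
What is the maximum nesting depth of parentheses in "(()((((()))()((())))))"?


Input: "(()((((()))()((())))))"
Tracking depth:
  Position 0 '(': depth becomes 1
  Position 1 '(': depth becomes 2
  Position 2 ')': depth becomes 1
  Position 3 '(': depth becomes 2
  Position 4 '(': depth becomes 3
  Position 5 '(': depth becomes 4
  Position 6 '(': depth becomes 5
  Position 7 '(': depth becomes 6
  Position 8 ')': depth becomes 5
  Position 9 ')': depth becomes 4
  Position 10 ')': depth becomes 3
  Position 11 '(': depth becomes 4
  Position 12 ')': depth becomes 3
  Position 13 '(': depth becomes 4
  Position 14 '(': depth becomes 5
  Position 15 '(': depth becomes 6
  Position 16 ')': depth becomes 5
  Position 17 ')': depth becomes 4
  Position 18 ')': depth becomes 3
  Position 19 ')': depth becomes 2
  Position 20 ')': depth becomes 1
  Position 21 ')': depth becomes 0
Maximum depth reached: 6

6


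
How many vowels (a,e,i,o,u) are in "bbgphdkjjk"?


Input: bbgphdkjjk
Checking each character:
  'b' at position 0: consonant
  'b' at position 1: consonant
  'g' at position 2: consonant
  'p' at position 3: consonant
  'h' at position 4: consonant
  'd' at position 5: consonant
  'k' at position 6: consonant
  'j' at position 7: consonant
  'j' at position 8: consonant
  'k' at position 9: consonant
Total vowels: 0

0


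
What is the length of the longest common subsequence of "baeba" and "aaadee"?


LCS of "baeba" and "aaadee"
DP table:
           a    a    a    d    e    e
      0    0    0    0    0    0    0
  b   0    0    0    0    0    0    0
  a   0    1    1    1    1    1    1
  e   0    1    1    1    1    2    2
  b   0    1    1    1    1    2    2
  a   0    1    2    2    2    2    2
LCS length = dp[5][6] = 2

2


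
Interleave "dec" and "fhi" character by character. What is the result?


Interleaving "dec" and "fhi":
  Position 0: 'd' from first, 'f' from second => "df"
  Position 1: 'e' from first, 'h' from second => "eh"
  Position 2: 'c' from first, 'i' from second => "ci"
Result: dfehci

dfehci


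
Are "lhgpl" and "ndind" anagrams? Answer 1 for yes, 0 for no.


Strings: "lhgpl", "ndind"
Sorted first:  ghllp
Sorted second: ddinn
Differ at position 0: 'g' vs 'd' => not anagrams

0


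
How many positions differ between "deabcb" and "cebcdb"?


Comparing "deabcb" and "cebcdb" position by position:
  Position 0: 'd' vs 'c' => DIFFER
  Position 1: 'e' vs 'e' => same
  Position 2: 'a' vs 'b' => DIFFER
  Position 3: 'b' vs 'c' => DIFFER
  Position 4: 'c' vs 'd' => DIFFER
  Position 5: 'b' vs 'b' => same
Positions that differ: 4

4


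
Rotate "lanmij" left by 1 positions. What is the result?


Input: "lanmij", rotate left by 1
First 1 characters: "l"
Remaining characters: "anmij"
Concatenate remaining + first: "anmij" + "l" = "anmijl"

anmijl


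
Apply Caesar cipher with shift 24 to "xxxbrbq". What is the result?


Caesar cipher: shift "xxxbrbq" by 24
  'x' (pos 23) + 24 = pos 21 = 'v'
  'x' (pos 23) + 24 = pos 21 = 'v'
  'x' (pos 23) + 24 = pos 21 = 'v'
  'b' (pos 1) + 24 = pos 25 = 'z'
  'r' (pos 17) + 24 = pos 15 = 'p'
  'b' (pos 1) + 24 = pos 25 = 'z'
  'q' (pos 16) + 24 = pos 14 = 'o'
Result: vvvzpzo

vvvzpzo


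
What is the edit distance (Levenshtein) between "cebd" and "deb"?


Computing edit distance: "cebd" -> "deb"
DP table:
           d    e    b
      0    1    2    3
  c   1    1    2    3
  e   2    2    1    2
  b   3    3    2    1
  d   4    3    3    2
Edit distance = dp[4][3] = 2

2


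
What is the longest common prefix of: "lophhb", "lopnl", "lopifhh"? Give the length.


Words: lophhb, lopnl, lopifhh
  Position 0: all 'l' => match
  Position 1: all 'o' => match
  Position 2: all 'p' => match
  Position 3: ('h', 'n', 'i') => mismatch, stop
LCP = "lop" (length 3)

3


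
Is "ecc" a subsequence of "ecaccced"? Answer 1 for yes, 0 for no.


Check if "ecc" is a subsequence of "ecaccced"
Greedy scan:
  Position 0 ('e'): matches sub[0] = 'e'
  Position 1 ('c'): matches sub[1] = 'c'
  Position 2 ('a'): no match needed
  Position 3 ('c'): matches sub[2] = 'c'
  Position 4 ('c'): no match needed
  Position 5 ('c'): no match needed
  Position 6 ('e'): no match needed
  Position 7 ('d'): no match needed
All 3 characters matched => is a subsequence

1


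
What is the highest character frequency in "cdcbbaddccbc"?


Input: cdcbbaddccbc
Character counts:
  'a': 1
  'b': 3
  'c': 5
  'd': 3
Maximum frequency: 5

5


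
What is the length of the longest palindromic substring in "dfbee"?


Input: "dfbee"
Checking substrings for palindromes:
  [3:5] "ee" (len 2) => palindrome
Longest palindromic substring: "ee" with length 2

2


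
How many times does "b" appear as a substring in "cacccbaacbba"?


Searching for "b" in "cacccbaacbba"
Scanning each position:
  Position 0: "c" => no
  Position 1: "a" => no
  Position 2: "c" => no
  Position 3: "c" => no
  Position 4: "c" => no
  Position 5: "b" => MATCH
  Position 6: "a" => no
  Position 7: "a" => no
  Position 8: "c" => no
  Position 9: "b" => MATCH
  Position 10: "b" => MATCH
  Position 11: "a" => no
Total occurrences: 3

3


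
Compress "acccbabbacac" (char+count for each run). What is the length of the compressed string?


Input: acccbabbacac
Runs:
  'a' x 1 => "a1"
  'c' x 3 => "c3"
  'b' x 1 => "b1"
  'a' x 1 => "a1"
  'b' x 2 => "b2"
  'a' x 1 => "a1"
  'c' x 1 => "c1"
  'a' x 1 => "a1"
  'c' x 1 => "c1"
Compressed: "a1c3b1a1b2a1c1a1c1"
Compressed length: 18

18


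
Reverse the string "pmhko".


Input: pmhko
Reading characters right to left:
  Position 4: 'o'
  Position 3: 'k'
  Position 2: 'h'
  Position 1: 'm'
  Position 0: 'p'
Reversed: okhmp

okhmp


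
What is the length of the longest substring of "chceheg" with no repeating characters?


Input: "chceheg"
Sliding window (track last position of each char):
  Position 0 ('c'): window [0,0] length 1 -- new best
  Position 1 ('h'): window [0,1] length 2 -- new best
  Position 2 ('c'): repeat (last at 0), move window start to 1
  Position 2 ('c'): window [1,2] length 2
  Position 3 ('e'): window [1,3] length 3 -- new best
  Position 4 ('h'): repeat (last at 1), move window start to 2
  Position 4 ('h'): window [2,4] length 3
  Position 5 ('e'): repeat (last at 3), move window start to 4
  Position 5 ('e'): window [4,5] length 2
  Position 6 ('g'): window [4,6] length 3
Longest substring with no repeats: "hce" with length 3

3


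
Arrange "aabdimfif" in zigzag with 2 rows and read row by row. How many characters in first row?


Zigzag "aabdimfif" into 2 rows:
Placing characters:
  'a' => row 0
  'a' => row 1
  'b' => row 0
  'd' => row 1
  'i' => row 0
  'm' => row 1
  'f' => row 0
  'i' => row 1
  'f' => row 0
Rows:
  Row 0: "abiff"
  Row 1: "admi"
First row length: 5

5


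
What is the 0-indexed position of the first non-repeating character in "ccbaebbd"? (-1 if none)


Input: ccbaebbd
Character frequencies:
  'a': 1
  'b': 3
  'c': 2
  'd': 1
  'e': 1
Scanning left to right for freq == 1:
  Position 0 ('c'): freq=2, skip
  Position 1 ('c'): freq=2, skip
  Position 2 ('b'): freq=3, skip
  Position 3 ('a'): unique! => answer = 3

3


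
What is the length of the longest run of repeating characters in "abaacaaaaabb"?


Input: "abaacaaaaabb"
Scanning for longest run:
  Position 1 ('b'): new char, reset run to 1
  Position 2 ('a'): new char, reset run to 1
  Position 3 ('a'): continues run of 'a', length=2
  Position 4 ('c'): new char, reset run to 1
  Position 5 ('a'): new char, reset run to 1
  Position 6 ('a'): continues run of 'a', length=2
  Position 7 ('a'): continues run of 'a', length=3
  Position 8 ('a'): continues run of 'a', length=4
  Position 9 ('a'): continues run of 'a', length=5
  Position 10 ('b'): new char, reset run to 1
  Position 11 ('b'): continues run of 'b', length=2
Longest run: 'a' with length 5

5


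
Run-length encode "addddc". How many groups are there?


Input: addddc
Scanning for consecutive runs:
  Group 1: 'a' x 1 (positions 0-0)
  Group 2: 'd' x 4 (positions 1-4)
  Group 3: 'c' x 1 (positions 5-5)
Total groups: 3

3


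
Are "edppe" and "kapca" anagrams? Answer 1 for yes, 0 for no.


Strings: "edppe", "kapca"
Sorted first:  deepp
Sorted second: aackp
Differ at position 0: 'd' vs 'a' => not anagrams

0


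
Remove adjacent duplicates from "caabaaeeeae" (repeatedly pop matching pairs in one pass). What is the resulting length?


Input: caabaaeeeae
Stack-based adjacent duplicate removal:
  Read 'c': push. Stack: c
  Read 'a': push. Stack: ca
  Read 'a': matches stack top 'a' => pop. Stack: c
  Read 'b': push. Stack: cb
  Read 'a': push. Stack: cba
  Read 'a': matches stack top 'a' => pop. Stack: cb
  Read 'e': push. Stack: cbe
  Read 'e': matches stack top 'e' => pop. Stack: cb
  Read 'e': push. Stack: cbe
  Read 'a': push. Stack: cbea
  Read 'e': push. Stack: cbeae
Final stack: "cbeae" (length 5)

5


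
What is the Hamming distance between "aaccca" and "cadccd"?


Comparing "aaccca" and "cadccd" position by position:
  Position 0: 'a' vs 'c' => differ
  Position 1: 'a' vs 'a' => same
  Position 2: 'c' vs 'd' => differ
  Position 3: 'c' vs 'c' => same
  Position 4: 'c' vs 'c' => same
  Position 5: 'a' vs 'd' => differ
Total differences (Hamming distance): 3

3


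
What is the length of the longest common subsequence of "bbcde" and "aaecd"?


LCS of "bbcde" and "aaecd"
DP table:
           a    a    e    c    d
      0    0    0    0    0    0
  b   0    0    0    0    0    0
  b   0    0    0    0    0    0
  c   0    0    0    0    1    1
  d   0    0    0    0    1    2
  e   0    0    0    1    1    2
LCS length = dp[5][5] = 2

2


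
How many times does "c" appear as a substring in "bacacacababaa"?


Searching for "c" in "bacacacababaa"
Scanning each position:
  Position 0: "b" => no
  Position 1: "a" => no
  Position 2: "c" => MATCH
  Position 3: "a" => no
  Position 4: "c" => MATCH
  Position 5: "a" => no
  Position 6: "c" => MATCH
  Position 7: "a" => no
  Position 8: "b" => no
  Position 9: "a" => no
  Position 10: "b" => no
  Position 11: "a" => no
  Position 12: "a" => no
Total occurrences: 3

3


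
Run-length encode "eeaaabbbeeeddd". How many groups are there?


Input: eeaaabbbeeeddd
Scanning for consecutive runs:
  Group 1: 'e' x 2 (positions 0-1)
  Group 2: 'a' x 3 (positions 2-4)
  Group 3: 'b' x 3 (positions 5-7)
  Group 4: 'e' x 3 (positions 8-10)
  Group 5: 'd' x 3 (positions 11-13)
Total groups: 5

5


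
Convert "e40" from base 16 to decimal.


Input: "e40" in base 16
Positional expansion:
  Digit 'e' (value 14) x 16^2 = 3584
  Digit '4' (value 4) x 16^1 = 64
  Digit '0' (value 0) x 16^0 = 0
Sum = 3648

3648


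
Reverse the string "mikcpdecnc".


Input: mikcpdecnc
Reading characters right to left:
  Position 9: 'c'
  Position 8: 'n'
  Position 7: 'c'
  Position 6: 'e'
  Position 5: 'd'
  Position 4: 'p'
  Position 3: 'c'
  Position 2: 'k'
  Position 1: 'i'
  Position 0: 'm'
Reversed: cncedpckim

cncedpckim


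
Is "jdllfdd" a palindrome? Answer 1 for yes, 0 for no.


Input: jdllfdd
Reversed: ddflldj
  Compare pos 0 ('j') with pos 6 ('d'): MISMATCH
  Compare pos 1 ('d') with pos 5 ('d'): match
  Compare pos 2 ('l') with pos 4 ('f'): MISMATCH
Result: not a palindrome

0


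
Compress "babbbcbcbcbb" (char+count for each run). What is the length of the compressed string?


Input: babbbcbcbcbb
Runs:
  'b' x 1 => "b1"
  'a' x 1 => "a1"
  'b' x 3 => "b3"
  'c' x 1 => "c1"
  'b' x 1 => "b1"
  'c' x 1 => "c1"
  'b' x 1 => "b1"
  'c' x 1 => "c1"
  'b' x 2 => "b2"
Compressed: "b1a1b3c1b1c1b1c1b2"
Compressed length: 18

18


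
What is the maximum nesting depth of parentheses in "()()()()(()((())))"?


Input: "()()()()(()((())))"
Tracking depth:
  Position 0 '(': depth becomes 1
  Position 1 ')': depth becomes 0
  Position 2 '(': depth becomes 1
  Position 3 ')': depth becomes 0
  Position 4 '(': depth becomes 1
  Position 5 ')': depth becomes 0
  Position 6 '(': depth becomes 1
  Position 7 ')': depth becomes 0
  Position 8 '(': depth becomes 1
  Position 9 '(': depth becomes 2
  Position 10 ')': depth becomes 1
  Position 11 '(': depth becomes 2
  Position 12 '(': depth becomes 3
  Position 13 '(': depth becomes 4
  Position 14 ')': depth becomes 3
  Position 15 ')': depth becomes 2
  Position 16 ')': depth becomes 1
  Position 17 ')': depth becomes 0
Maximum depth reached: 4

4


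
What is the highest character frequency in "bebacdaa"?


Input: bebacdaa
Character counts:
  'a': 3
  'b': 2
  'c': 1
  'd': 1
  'e': 1
Maximum frequency: 3

3


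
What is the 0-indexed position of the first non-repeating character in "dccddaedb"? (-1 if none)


Input: dccddaedb
Character frequencies:
  'a': 1
  'b': 1
  'c': 2
  'd': 4
  'e': 1
Scanning left to right for freq == 1:
  Position 0 ('d'): freq=4, skip
  Position 1 ('c'): freq=2, skip
  Position 2 ('c'): freq=2, skip
  Position 3 ('d'): freq=4, skip
  Position 4 ('d'): freq=4, skip
  Position 5 ('a'): unique! => answer = 5

5


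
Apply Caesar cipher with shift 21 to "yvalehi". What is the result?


Caesar cipher: shift "yvalehi" by 21
  'y' (pos 24) + 21 = pos 19 = 't'
  'v' (pos 21) + 21 = pos 16 = 'q'
  'a' (pos 0) + 21 = pos 21 = 'v'
  'l' (pos 11) + 21 = pos 6 = 'g'
  'e' (pos 4) + 21 = pos 25 = 'z'
  'h' (pos 7) + 21 = pos 2 = 'c'
  'i' (pos 8) + 21 = pos 3 = 'd'
Result: tqvgzcd

tqvgzcd


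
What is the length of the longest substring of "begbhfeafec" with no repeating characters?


Input: "begbhfeafec"
Sliding window (track last position of each char):
  Position 0 ('b'): window [0,0] length 1 -- new best
  Position 1 ('e'): window [0,1] length 2 -- new best
  Position 2 ('g'): window [0,2] length 3 -- new best
  Position 3 ('b'): repeat (last at 0), move window start to 1
  Position 3 ('b'): window [1,3] length 3
  Position 4 ('h'): window [1,4] length 4 -- new best
  Position 5 ('f'): window [1,5] length 5 -- new best
  Position 6 ('e'): repeat (last at 1), move window start to 2
  Position 6 ('e'): window [2,6] length 5
  Position 7 ('a'): window [2,7] length 6 -- new best
  Position 8 ('f'): repeat (last at 5), move window start to 6
  Position 8 ('f'): window [6,8] length 3
  Position 9 ('e'): repeat (last at 6), move window start to 7
  Position 9 ('e'): window [7,9] length 3
  Position 10 ('c'): window [7,10] length 4
Longest substring with no repeats: "gbhfea" with length 6

6


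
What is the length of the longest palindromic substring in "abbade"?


Input: "abbade"
Checking substrings for palindromes:
  [0:4] "abba" (len 4) => palindrome
  [1:3] "bb" (len 2) => palindrome
Longest palindromic substring: "abba" with length 4

4


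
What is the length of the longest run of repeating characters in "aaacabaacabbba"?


Input: "aaacabaacabbba"
Scanning for longest run:
  Position 1 ('a'): continues run of 'a', length=2
  Position 2 ('a'): continues run of 'a', length=3
  Position 3 ('c'): new char, reset run to 1
  Position 4 ('a'): new char, reset run to 1
  Position 5 ('b'): new char, reset run to 1
  Position 6 ('a'): new char, reset run to 1
  Position 7 ('a'): continues run of 'a', length=2
  Position 8 ('c'): new char, reset run to 1
  Position 9 ('a'): new char, reset run to 1
  Position 10 ('b'): new char, reset run to 1
  Position 11 ('b'): continues run of 'b', length=2
  Position 12 ('b'): continues run of 'b', length=3
  Position 13 ('a'): new char, reset run to 1
Longest run: 'a' with length 3

3


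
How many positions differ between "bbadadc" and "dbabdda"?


Comparing "bbadadc" and "dbabdda" position by position:
  Position 0: 'b' vs 'd' => DIFFER
  Position 1: 'b' vs 'b' => same
  Position 2: 'a' vs 'a' => same
  Position 3: 'd' vs 'b' => DIFFER
  Position 4: 'a' vs 'd' => DIFFER
  Position 5: 'd' vs 'd' => same
  Position 6: 'c' vs 'a' => DIFFER
Positions that differ: 4

4


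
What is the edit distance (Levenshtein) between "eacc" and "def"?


Computing edit distance: "eacc" -> "def"
DP table:
           d    e    f
      0    1    2    3
  e   1    1    1    2
  a   2    2    2    2
  c   3    3    3    3
  c   4    4    4    4
Edit distance = dp[4][3] = 4

4


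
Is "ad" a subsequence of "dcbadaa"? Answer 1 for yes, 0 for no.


Check if "ad" is a subsequence of "dcbadaa"
Greedy scan:
  Position 0 ('d'): no match needed
  Position 1 ('c'): no match needed
  Position 2 ('b'): no match needed
  Position 3 ('a'): matches sub[0] = 'a'
  Position 4 ('d'): matches sub[1] = 'd'
  Position 5 ('a'): no match needed
  Position 6 ('a'): no match needed
All 2 characters matched => is a subsequence

1


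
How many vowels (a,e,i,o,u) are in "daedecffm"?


Input: daedecffm
Checking each character:
  'd' at position 0: consonant
  'a' at position 1: vowel (running total: 1)
  'e' at position 2: vowel (running total: 2)
  'd' at position 3: consonant
  'e' at position 4: vowel (running total: 3)
  'c' at position 5: consonant
  'f' at position 6: consonant
  'f' at position 7: consonant
  'm' at position 8: consonant
Total vowels: 3

3


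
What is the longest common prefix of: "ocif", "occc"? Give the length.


Words: ocif, occc
  Position 0: all 'o' => match
  Position 1: all 'c' => match
  Position 2: ('i', 'c') => mismatch, stop
LCP = "oc" (length 2)

2


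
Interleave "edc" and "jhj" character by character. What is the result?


Interleaving "edc" and "jhj":
  Position 0: 'e' from first, 'j' from second => "ej"
  Position 1: 'd' from first, 'h' from second => "dh"
  Position 2: 'c' from first, 'j' from second => "cj"
Result: ejdhcj

ejdhcj


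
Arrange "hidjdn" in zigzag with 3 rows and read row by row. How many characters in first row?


Zigzag "hidjdn" into 3 rows:
Placing characters:
  'h' => row 0
  'i' => row 1
  'd' => row 2
  'j' => row 1
  'd' => row 0
  'n' => row 1
Rows:
  Row 0: "hd"
  Row 1: "ijn"
  Row 2: "d"
First row length: 2

2


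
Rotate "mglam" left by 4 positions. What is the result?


Input: "mglam", rotate left by 4
First 4 characters: "mgla"
Remaining characters: "m"
Concatenate remaining + first: "m" + "mgla" = "mmgla"

mmgla


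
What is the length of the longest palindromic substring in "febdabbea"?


Input: "febdabbea"
Checking substrings for palindromes:
  [5:7] "bb" (len 2) => palindrome
Longest palindromic substring: "bb" with length 2

2


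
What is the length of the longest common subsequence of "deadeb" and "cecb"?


LCS of "deadeb" and "cecb"
DP table:
           c    e    c    b
      0    0    0    0    0
  d   0    0    0    0    0
  e   0    0    1    1    1
  a   0    0    1    1    1
  d   0    0    1    1    1
  e   0    0    1    1    1
  b   0    0    1    1    2
LCS length = dp[6][4] = 2

2


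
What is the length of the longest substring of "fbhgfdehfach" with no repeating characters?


Input: "fbhgfdehfach"
Sliding window (track last position of each char):
  Position 0 ('f'): window [0,0] length 1 -- new best
  Position 1 ('b'): window [0,1] length 2 -- new best
  Position 2 ('h'): window [0,2] length 3 -- new best
  Position 3 ('g'): window [0,3] length 4 -- new best
  Position 4 ('f'): repeat (last at 0), move window start to 1
  Position 4 ('f'): window [1,4] length 4
  Position 5 ('d'): window [1,5] length 5 -- new best
  Position 6 ('e'): window [1,6] length 6 -- new best
  Position 7 ('h'): repeat (last at 2), move window start to 3
  Position 7 ('h'): window [3,7] length 5
  Position 8 ('f'): repeat (last at 4), move window start to 5
  Position 8 ('f'): window [5,8] length 4
  Position 9 ('a'): window [5,9] length 5
  Position 10 ('c'): window [5,10] length 6
  Position 11 ('h'): repeat (last at 7), move window start to 8
  Position 11 ('h'): window [8,11] length 4
Longest substring with no repeats: "bhgfde" with length 6

6


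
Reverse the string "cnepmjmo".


Input: cnepmjmo
Reading characters right to left:
  Position 7: 'o'
  Position 6: 'm'
  Position 5: 'j'
  Position 4: 'm'
  Position 3: 'p'
  Position 2: 'e'
  Position 1: 'n'
  Position 0: 'c'
Reversed: omjmpenc

omjmpenc


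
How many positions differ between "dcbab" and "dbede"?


Comparing "dcbab" and "dbede" position by position:
  Position 0: 'd' vs 'd' => same
  Position 1: 'c' vs 'b' => DIFFER
  Position 2: 'b' vs 'e' => DIFFER
  Position 3: 'a' vs 'd' => DIFFER
  Position 4: 'b' vs 'e' => DIFFER
Positions that differ: 4

4


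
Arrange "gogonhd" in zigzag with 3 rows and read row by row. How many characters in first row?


Zigzag "gogonhd" into 3 rows:
Placing characters:
  'g' => row 0
  'o' => row 1
  'g' => row 2
  'o' => row 1
  'n' => row 0
  'h' => row 1
  'd' => row 2
Rows:
  Row 0: "gn"
  Row 1: "ooh"
  Row 2: "gd"
First row length: 2

2


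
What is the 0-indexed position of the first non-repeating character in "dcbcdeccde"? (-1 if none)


Input: dcbcdeccde
Character frequencies:
  'b': 1
  'c': 4
  'd': 3
  'e': 2
Scanning left to right for freq == 1:
  Position 0 ('d'): freq=3, skip
  Position 1 ('c'): freq=4, skip
  Position 2 ('b'): unique! => answer = 2

2


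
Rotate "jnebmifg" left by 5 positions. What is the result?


Input: "jnebmifg", rotate left by 5
First 5 characters: "jnebm"
Remaining characters: "ifg"
Concatenate remaining + first: "ifg" + "jnebm" = "ifgjnebm"

ifgjnebm


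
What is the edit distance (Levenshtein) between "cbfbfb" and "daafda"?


Computing edit distance: "cbfbfb" -> "daafda"
DP table:
           d    a    a    f    d    a
      0    1    2    3    4    5    6
  c   1    1    2    3    4    5    6
  b   2    2    2    3    4    5    6
  f   3    3    3    3    3    4    5
  b   4    4    4    4    4    4    5
  f   5    5    5    5    4    5    5
  b   6    6    6    6    5    5    6
Edit distance = dp[6][6] = 6

6


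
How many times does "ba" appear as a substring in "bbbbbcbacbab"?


Searching for "ba" in "bbbbbcbacbab"
Scanning each position:
  Position 0: "bb" => no
  Position 1: "bb" => no
  Position 2: "bb" => no
  Position 3: "bb" => no
  Position 4: "bc" => no
  Position 5: "cb" => no
  Position 6: "ba" => MATCH
  Position 7: "ac" => no
  Position 8: "cb" => no
  Position 9: "ba" => MATCH
  Position 10: "ab" => no
Total occurrences: 2

2


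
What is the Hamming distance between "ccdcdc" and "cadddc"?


Comparing "ccdcdc" and "cadddc" position by position:
  Position 0: 'c' vs 'c' => same
  Position 1: 'c' vs 'a' => differ
  Position 2: 'd' vs 'd' => same
  Position 3: 'c' vs 'd' => differ
  Position 4: 'd' vs 'd' => same
  Position 5: 'c' vs 'c' => same
Total differences (Hamming distance): 2

2


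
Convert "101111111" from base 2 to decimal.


Input: "101111111" in base 2
Positional expansion:
  Digit '1' (value 1) x 2^8 = 256
  Digit '0' (value 0) x 2^7 = 0
  Digit '1' (value 1) x 2^6 = 64
  Digit '1' (value 1) x 2^5 = 32
  Digit '1' (value 1) x 2^4 = 16
  Digit '1' (value 1) x 2^3 = 8
  Digit '1' (value 1) x 2^2 = 4
  Digit '1' (value 1) x 2^1 = 2
  Digit '1' (value 1) x 2^0 = 1
Sum = 383

383


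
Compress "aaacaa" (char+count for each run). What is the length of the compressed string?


Input: aaacaa
Runs:
  'a' x 3 => "a3"
  'c' x 1 => "c1"
  'a' x 2 => "a2"
Compressed: "a3c1a2"
Compressed length: 6

6


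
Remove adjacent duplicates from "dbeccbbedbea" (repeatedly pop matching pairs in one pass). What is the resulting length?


Input: dbeccbbedbea
Stack-based adjacent duplicate removal:
  Read 'd': push. Stack: d
  Read 'b': push. Stack: db
  Read 'e': push. Stack: dbe
  Read 'c': push. Stack: dbec
  Read 'c': matches stack top 'c' => pop. Stack: dbe
  Read 'b': push. Stack: dbeb
  Read 'b': matches stack top 'b' => pop. Stack: dbe
  Read 'e': matches stack top 'e' => pop. Stack: db
  Read 'd': push. Stack: dbd
  Read 'b': push. Stack: dbdb
  Read 'e': push. Stack: dbdbe
  Read 'a': push. Stack: dbdbea
Final stack: "dbdbea" (length 6)

6


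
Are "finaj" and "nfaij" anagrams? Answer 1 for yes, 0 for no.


Strings: "finaj", "nfaij"
Sorted first:  afijn
Sorted second: afijn
Sorted forms match => anagrams

1


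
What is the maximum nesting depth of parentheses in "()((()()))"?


Input: "()((()()))"
Tracking depth:
  Position 0 '(': depth becomes 1
  Position 1 ')': depth becomes 0
  Position 2 '(': depth becomes 1
  Position 3 '(': depth becomes 2
  Position 4 '(': depth becomes 3
  Position 5 ')': depth becomes 2
  Position 6 '(': depth becomes 3
  Position 7 ')': depth becomes 2
  Position 8 ')': depth becomes 1
  Position 9 ')': depth becomes 0
Maximum depth reached: 3

3


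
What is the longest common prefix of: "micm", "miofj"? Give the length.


Words: micm, miofj
  Position 0: all 'm' => match
  Position 1: all 'i' => match
  Position 2: ('c', 'o') => mismatch, stop
LCP = "mi" (length 2)

2


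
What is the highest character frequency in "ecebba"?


Input: ecebba
Character counts:
  'a': 1
  'b': 2
  'c': 1
  'e': 2
Maximum frequency: 2

2


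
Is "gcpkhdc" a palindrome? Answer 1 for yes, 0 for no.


Input: gcpkhdc
Reversed: cdhkpcg
  Compare pos 0 ('g') with pos 6 ('c'): MISMATCH
  Compare pos 1 ('c') with pos 5 ('d'): MISMATCH
  Compare pos 2 ('p') with pos 4 ('h'): MISMATCH
Result: not a palindrome

0


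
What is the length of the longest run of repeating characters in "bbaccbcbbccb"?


Input: "bbaccbcbbccb"
Scanning for longest run:
  Position 1 ('b'): continues run of 'b', length=2
  Position 2 ('a'): new char, reset run to 1
  Position 3 ('c'): new char, reset run to 1
  Position 4 ('c'): continues run of 'c', length=2
  Position 5 ('b'): new char, reset run to 1
  Position 6 ('c'): new char, reset run to 1
  Position 7 ('b'): new char, reset run to 1
  Position 8 ('b'): continues run of 'b', length=2
  Position 9 ('c'): new char, reset run to 1
  Position 10 ('c'): continues run of 'c', length=2
  Position 11 ('b'): new char, reset run to 1
Longest run: 'b' with length 2

2


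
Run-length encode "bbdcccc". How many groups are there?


Input: bbdcccc
Scanning for consecutive runs:
  Group 1: 'b' x 2 (positions 0-1)
  Group 2: 'd' x 1 (positions 2-2)
  Group 3: 'c' x 4 (positions 3-6)
Total groups: 3

3


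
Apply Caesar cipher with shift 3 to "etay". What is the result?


Caesar cipher: shift "etay" by 3
  'e' (pos 4) + 3 = pos 7 = 'h'
  't' (pos 19) + 3 = pos 22 = 'w'
  'a' (pos 0) + 3 = pos 3 = 'd'
  'y' (pos 24) + 3 = pos 1 = 'b'
Result: hwdb

hwdb


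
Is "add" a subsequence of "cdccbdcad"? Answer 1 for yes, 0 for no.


Check if "add" is a subsequence of "cdccbdcad"
Greedy scan:
  Position 0 ('c'): no match needed
  Position 1 ('d'): no match needed
  Position 2 ('c'): no match needed
  Position 3 ('c'): no match needed
  Position 4 ('b'): no match needed
  Position 5 ('d'): no match needed
  Position 6 ('c'): no match needed
  Position 7 ('a'): matches sub[0] = 'a'
  Position 8 ('d'): matches sub[1] = 'd'
Only matched 2/3 characters => not a subsequence

0


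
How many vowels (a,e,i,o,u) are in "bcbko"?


Input: bcbko
Checking each character:
  'b' at position 0: consonant
  'c' at position 1: consonant
  'b' at position 2: consonant
  'k' at position 3: consonant
  'o' at position 4: vowel (running total: 1)
Total vowels: 1

1


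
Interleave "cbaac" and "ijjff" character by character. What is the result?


Interleaving "cbaac" and "ijjff":
  Position 0: 'c' from first, 'i' from second => "ci"
  Position 1: 'b' from first, 'j' from second => "bj"
  Position 2: 'a' from first, 'j' from second => "aj"
  Position 3: 'a' from first, 'f' from second => "af"
  Position 4: 'c' from first, 'f' from second => "cf"
Result: cibjajafcf

cibjajafcf


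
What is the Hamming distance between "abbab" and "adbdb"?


Comparing "abbab" and "adbdb" position by position:
  Position 0: 'a' vs 'a' => same
  Position 1: 'b' vs 'd' => differ
  Position 2: 'b' vs 'b' => same
  Position 3: 'a' vs 'd' => differ
  Position 4: 'b' vs 'b' => same
Total differences (Hamming distance): 2

2


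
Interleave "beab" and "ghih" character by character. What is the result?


Interleaving "beab" and "ghih":
  Position 0: 'b' from first, 'g' from second => "bg"
  Position 1: 'e' from first, 'h' from second => "eh"
  Position 2: 'a' from first, 'i' from second => "ai"
  Position 3: 'b' from first, 'h' from second => "bh"
Result: bgehaibh

bgehaibh


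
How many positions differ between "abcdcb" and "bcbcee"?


Comparing "abcdcb" and "bcbcee" position by position:
  Position 0: 'a' vs 'b' => DIFFER
  Position 1: 'b' vs 'c' => DIFFER
  Position 2: 'c' vs 'b' => DIFFER
  Position 3: 'd' vs 'c' => DIFFER
  Position 4: 'c' vs 'e' => DIFFER
  Position 5: 'b' vs 'e' => DIFFER
Positions that differ: 6

6


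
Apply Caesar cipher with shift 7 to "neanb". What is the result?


Caesar cipher: shift "neanb" by 7
  'n' (pos 13) + 7 = pos 20 = 'u'
  'e' (pos 4) + 7 = pos 11 = 'l'
  'a' (pos 0) + 7 = pos 7 = 'h'
  'n' (pos 13) + 7 = pos 20 = 'u'
  'b' (pos 1) + 7 = pos 8 = 'i'
Result: ulhui

ulhui


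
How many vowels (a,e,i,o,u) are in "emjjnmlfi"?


Input: emjjnmlfi
Checking each character:
  'e' at position 0: vowel (running total: 1)
  'm' at position 1: consonant
  'j' at position 2: consonant
  'j' at position 3: consonant
  'n' at position 4: consonant
  'm' at position 5: consonant
  'l' at position 6: consonant
  'f' at position 7: consonant
  'i' at position 8: vowel (running total: 2)
Total vowels: 2

2


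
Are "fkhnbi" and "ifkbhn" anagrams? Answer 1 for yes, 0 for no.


Strings: "fkhnbi", "ifkbhn"
Sorted first:  bfhikn
Sorted second: bfhikn
Sorted forms match => anagrams

1


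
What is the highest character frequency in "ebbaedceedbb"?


Input: ebbaedceedbb
Character counts:
  'a': 1
  'b': 4
  'c': 1
  'd': 2
  'e': 4
Maximum frequency: 4

4


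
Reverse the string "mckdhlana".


Input: mckdhlana
Reading characters right to left:
  Position 8: 'a'
  Position 7: 'n'
  Position 6: 'a'
  Position 5: 'l'
  Position 4: 'h'
  Position 3: 'd'
  Position 2: 'k'
  Position 1: 'c'
  Position 0: 'm'
Reversed: analhdkcm

analhdkcm


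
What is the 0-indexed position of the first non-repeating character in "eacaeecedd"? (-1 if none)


Input: eacaeecedd
Character frequencies:
  'a': 2
  'c': 2
  'd': 2
  'e': 4
Scanning left to right for freq == 1:
  Position 0 ('e'): freq=4, skip
  Position 1 ('a'): freq=2, skip
  Position 2 ('c'): freq=2, skip
  Position 3 ('a'): freq=2, skip
  Position 4 ('e'): freq=4, skip
  Position 5 ('e'): freq=4, skip
  Position 6 ('c'): freq=2, skip
  Position 7 ('e'): freq=4, skip
  Position 8 ('d'): freq=2, skip
  Position 9 ('d'): freq=2, skip
  No unique character found => answer = -1

-1


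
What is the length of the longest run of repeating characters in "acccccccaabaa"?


Input: "acccccccaabaa"
Scanning for longest run:
  Position 1 ('c'): new char, reset run to 1
  Position 2 ('c'): continues run of 'c', length=2
  Position 3 ('c'): continues run of 'c', length=3
  Position 4 ('c'): continues run of 'c', length=4
  Position 5 ('c'): continues run of 'c', length=5
  Position 6 ('c'): continues run of 'c', length=6
  Position 7 ('c'): continues run of 'c', length=7
  Position 8 ('a'): new char, reset run to 1
  Position 9 ('a'): continues run of 'a', length=2
  Position 10 ('b'): new char, reset run to 1
  Position 11 ('a'): new char, reset run to 1
  Position 12 ('a'): continues run of 'a', length=2
Longest run: 'c' with length 7

7


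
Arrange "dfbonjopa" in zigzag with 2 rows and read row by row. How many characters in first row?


Zigzag "dfbonjopa" into 2 rows:
Placing characters:
  'd' => row 0
  'f' => row 1
  'b' => row 0
  'o' => row 1
  'n' => row 0
  'j' => row 1
  'o' => row 0
  'p' => row 1
  'a' => row 0
Rows:
  Row 0: "dbnoa"
  Row 1: "fojp"
First row length: 5

5


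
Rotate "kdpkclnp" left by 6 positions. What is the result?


Input: "kdpkclnp", rotate left by 6
First 6 characters: "kdpkcl"
Remaining characters: "np"
Concatenate remaining + first: "np" + "kdpkcl" = "npkdpkcl"

npkdpkcl


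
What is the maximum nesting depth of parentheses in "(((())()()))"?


Input: "(((())()()))"
Tracking depth:
  Position 0 '(': depth becomes 1
  Position 1 '(': depth becomes 2
  Position 2 '(': depth becomes 3
  Position 3 '(': depth becomes 4
  Position 4 ')': depth becomes 3
  Position 5 ')': depth becomes 2
  Position 6 '(': depth becomes 3
  Position 7 ')': depth becomes 2
  Position 8 '(': depth becomes 3
  Position 9 ')': depth becomes 2
  Position 10 ')': depth becomes 1
  Position 11 ')': depth becomes 0
Maximum depth reached: 4

4


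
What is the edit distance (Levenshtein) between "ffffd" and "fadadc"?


Computing edit distance: "ffffd" -> "fadadc"
DP table:
           f    a    d    a    d    c
      0    1    2    3    4    5    6
  f   1    0    1    2    3    4    5
  f   2    1    1    2    3    4    5
  f   3    2    2    2    3    4    5
  f   4    3    3    3    3    4    5
  d   5    4    4    3    4    3    4
Edit distance = dp[5][6] = 4

4


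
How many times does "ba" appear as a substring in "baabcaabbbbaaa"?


Searching for "ba" in "baabcaabbbbaaa"
Scanning each position:
  Position 0: "ba" => MATCH
  Position 1: "aa" => no
  Position 2: "ab" => no
  Position 3: "bc" => no
  Position 4: "ca" => no
  Position 5: "aa" => no
  Position 6: "ab" => no
  Position 7: "bb" => no
  Position 8: "bb" => no
  Position 9: "bb" => no
  Position 10: "ba" => MATCH
  Position 11: "aa" => no
  Position 12: "aa" => no
Total occurrences: 2

2


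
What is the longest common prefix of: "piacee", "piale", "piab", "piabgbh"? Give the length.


Words: piacee, piale, piab, piabgbh
  Position 0: all 'p' => match
  Position 1: all 'i' => match
  Position 2: all 'a' => match
  Position 3: ('c', 'l', 'b', 'b') => mismatch, stop
LCP = "pia" (length 3)

3


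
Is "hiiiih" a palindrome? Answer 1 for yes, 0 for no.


Input: hiiiih
Reversed: hiiiih
  Compare pos 0 ('h') with pos 5 ('h'): match
  Compare pos 1 ('i') with pos 4 ('i'): match
  Compare pos 2 ('i') with pos 3 ('i'): match
Result: palindrome

1


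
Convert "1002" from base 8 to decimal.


Input: "1002" in base 8
Positional expansion:
  Digit '1' (value 1) x 8^3 = 512
  Digit '0' (value 0) x 8^2 = 0
  Digit '0' (value 0) x 8^1 = 0
  Digit '2' (value 2) x 8^0 = 2
Sum = 514

514


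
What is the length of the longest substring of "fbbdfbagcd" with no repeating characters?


Input: "fbbdfbagcd"
Sliding window (track last position of each char):
  Position 0 ('f'): window [0,0] length 1 -- new best
  Position 1 ('b'): window [0,1] length 2 -- new best
  Position 2 ('b'): repeat (last at 1), move window start to 2
  Position 2 ('b'): window [2,2] length 1
  Position 3 ('d'): window [2,3] length 2
  Position 4 ('f'): window [2,4] length 3 -- new best
  Position 5 ('b'): repeat (last at 2), move window start to 3
  Position 5 ('b'): window [3,5] length 3
  Position 6 ('a'): window [3,6] length 4 -- new best
  Position 7 ('g'): window [3,7] length 5 -- new best
  Position 8 ('c'): window [3,8] length 6 -- new best
  Position 9 ('d'): repeat (last at 3), move window start to 4
  Position 9 ('d'): window [4,9] length 6
Longest substring with no repeats: "dfbagc" with length 6

6
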